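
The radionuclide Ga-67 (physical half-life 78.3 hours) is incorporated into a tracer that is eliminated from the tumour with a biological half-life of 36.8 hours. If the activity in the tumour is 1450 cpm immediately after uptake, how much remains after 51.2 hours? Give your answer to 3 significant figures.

351 cpm

1/t_eff = 1/t_phys + 1/t_biol = 1/78.3 + 1/36.8 = 0.039945 per hour.
t_eff = 78.3 × 36.8 / (78.3 + 36.8) ≈ 25.034 hours.
Remaining = 1450 × (1/2)^(51.2/25.034) = 1450 × (1/2)^2.0452 ≈ 351.32 cpm.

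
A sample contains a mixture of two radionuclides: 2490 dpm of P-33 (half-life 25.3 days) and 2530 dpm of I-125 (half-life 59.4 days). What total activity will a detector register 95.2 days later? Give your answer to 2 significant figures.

1000 dpm

P-33: 2490 × (1/2)^(95.2/25.3) = 2490 × (1/2)^3.7628 ≈ 183.43 dpm.
I-125: 2530 × (1/2)^(95.2/59.4) = 2530 × (1/2)^1.6027 ≈ 833.03 dpm.
Total = 183.43 + 833.03 ≈ 1016.5 dpm.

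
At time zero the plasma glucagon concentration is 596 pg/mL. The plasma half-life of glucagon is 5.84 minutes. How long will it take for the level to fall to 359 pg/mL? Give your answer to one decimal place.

4.3 minutes

Fraction remaining = 359/596 ≈ 0.60235.
n = log₂(596/359) = ln(1.6602)/ln 2 ≈ 0.73133 half-lives.
t = n × t½ = 0.73133 × 5.84 ≈ 4.271 minutes.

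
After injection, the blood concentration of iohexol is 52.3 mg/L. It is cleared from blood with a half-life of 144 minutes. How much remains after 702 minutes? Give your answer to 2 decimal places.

Number of half-lives: n = 702/144 ≈ 4.875.
Remaining = 52.3 × (1/2)^4.875 = 52.3 × 0.034078 ≈ 1.7823 mg/L.

1.78 mg/L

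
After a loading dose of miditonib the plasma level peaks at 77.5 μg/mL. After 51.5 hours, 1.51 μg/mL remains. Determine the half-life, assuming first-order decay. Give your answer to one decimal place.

9.1 hours

A/A₀ = 1.51/77.5 ≈ 0.019484.
n = log₂(51.325) ≈ 5.6816 half-lives elapsed in 51.5 hours.
t½ = 51.5/5.6816 ≈ 9.0644 hours.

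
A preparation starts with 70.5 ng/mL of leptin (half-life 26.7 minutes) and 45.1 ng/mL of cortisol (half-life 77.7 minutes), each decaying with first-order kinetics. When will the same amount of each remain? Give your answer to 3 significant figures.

Set 70.5·(1/2)^(t/26.7) = 45.1·(1/2)^(t/77.7).
Taking log₂: log₂(70.5/45.1) = t·(1/26.7 − 1/77.7).
log₂(1.5632) = 0.6445; 1/26.7 − 1/77.7 = 0.024583.
t = 0.6445 / 0.024583 ≈ 26.217 minutes.

26.2 minutes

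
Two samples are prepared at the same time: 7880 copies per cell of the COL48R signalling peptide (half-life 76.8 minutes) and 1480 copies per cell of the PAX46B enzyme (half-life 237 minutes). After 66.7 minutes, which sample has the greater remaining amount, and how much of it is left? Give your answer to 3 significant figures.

COL48R signalling peptide: 7880 × (1/2)^0.86849 ≈ 4316 copies per cell.
PAX46B enzyme: 1480 × (1/2)^0.28143 ≈ 1217.7 copies per cell.
COL48R signalling peptide has more remaining, at ≈ 4316 copies per cell.

COL48R signalling peptide, 4320 copies per cell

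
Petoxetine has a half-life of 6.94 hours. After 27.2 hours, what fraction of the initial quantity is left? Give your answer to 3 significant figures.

0.0661

n = 27.2/6.94 ≈ 3.9193 half-lives.
Fraction remaining = (1/2)^3.9193 ≈ 0.066095.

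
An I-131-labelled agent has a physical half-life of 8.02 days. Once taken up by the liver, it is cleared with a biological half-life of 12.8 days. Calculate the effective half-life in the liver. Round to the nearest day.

1/t_eff = 1/t_phys + 1/t_biol = 1/8.02 + 1/12.8 = 0.20281 per day.
t_eff = 8.02 × 12.8 / (8.02 + 12.8) ≈ 4.9306 days.

5 days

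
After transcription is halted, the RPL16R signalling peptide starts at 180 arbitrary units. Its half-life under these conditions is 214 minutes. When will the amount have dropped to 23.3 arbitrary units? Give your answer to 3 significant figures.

Fraction remaining = 23.3/180 ≈ 0.12944.
n = log₂(180/23.3) = ln(7.7253)/ln 2 ≈ 2.9496 half-lives.
t = n × t½ = 2.9496 × 214 ≈ 631.21 minutes.

631 minutes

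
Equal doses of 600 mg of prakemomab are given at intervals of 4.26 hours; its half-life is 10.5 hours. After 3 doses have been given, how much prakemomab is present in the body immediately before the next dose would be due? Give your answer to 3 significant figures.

The 3 doses were given 12.78, 8.52, 4.26 hours ago.
Total = 600·(1/2)^(12.78/10.5) + 600·(1/2)^(8.52/10.5) + 600·(1/2)^(4.26/10.5)
      = 258.08 + 341.89 + 452.92 ≈ 1052.9 mg.

1050 mg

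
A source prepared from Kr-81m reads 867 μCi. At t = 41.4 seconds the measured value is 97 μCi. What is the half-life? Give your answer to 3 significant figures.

A/A₀ = 97/867 ≈ 0.11188.
n = log₂(8.9381) ≈ 3.16 half-lives elapsed in 41.4 seconds.
t½ = 41.4/3.16 ≈ 13.101 seconds.

13.1 seconds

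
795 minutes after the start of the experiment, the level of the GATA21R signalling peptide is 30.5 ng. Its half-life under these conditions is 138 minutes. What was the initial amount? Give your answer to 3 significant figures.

1650 ng

Number of half-lives elapsed: n = 795/138 ≈ 5.7609.
A₀ = A × 2^n = 30.5 × 2^5.7609 = 30.5 × 54.224 ≈ 1653.8 ng.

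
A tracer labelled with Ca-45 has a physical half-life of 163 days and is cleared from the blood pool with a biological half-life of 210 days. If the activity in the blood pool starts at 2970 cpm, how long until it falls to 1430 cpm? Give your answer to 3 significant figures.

1/t_eff = 1/t_phys + 1/t_biol = 1/163 + 1/210 = 0.010897 per day.
t_eff = 163 × 210 / (163 + 210) ≈ 91.769 days.
n = log₂(2970/1430) ≈ 1.0544; t = 1.0544 × 91.769 ≈ 96.766 days.

96.8 days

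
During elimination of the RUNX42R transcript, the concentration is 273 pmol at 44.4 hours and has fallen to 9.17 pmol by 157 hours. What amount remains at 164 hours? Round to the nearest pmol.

7 pmol

Over Δt = 157 − 44.4 = 112.6 hours, the level fell by a factor of 273/9.17 ≈ 29.771.
n = log₂(29.771) ≈ 4.8958 half-lives, so t½ = 112.6/4.8958 ≈ 22.999 hours.
From t = 157 to t = 164: 9.17 × (1/2)^((164−157)/22.999) ≈ 7.4259 pmol.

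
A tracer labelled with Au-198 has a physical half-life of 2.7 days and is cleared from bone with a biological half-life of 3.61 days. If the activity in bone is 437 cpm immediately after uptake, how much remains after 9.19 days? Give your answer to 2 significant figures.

1/t_eff = 1/t_phys + 1/t_biol = 1/2.7 + 1/3.61 = 0.64738 per day.
t_eff = 2.7 × 3.61 / (2.7 + 3.61) ≈ 1.5447 days.
Remaining = 437 × (1/2)^(9.19/1.5447) = 437 × (1/2)^5.9494 ≈ 7.0718 cpm.

7.1 cpm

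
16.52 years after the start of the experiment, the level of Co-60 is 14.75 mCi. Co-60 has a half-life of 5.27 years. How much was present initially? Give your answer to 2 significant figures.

Number of half-lives elapsed: n = 16.52/5.27 ≈ 3.1347.
A₀ = A × 2^n = 14.75 × 2^3.1347 = 14.75 × 8.7831 ≈ 129.55 mCi.

130 mCi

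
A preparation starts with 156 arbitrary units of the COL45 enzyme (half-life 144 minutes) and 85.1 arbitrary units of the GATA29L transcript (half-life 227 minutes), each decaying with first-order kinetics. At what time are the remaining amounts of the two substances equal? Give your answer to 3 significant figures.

344 minutes

Set 156·(1/2)^(t/144) = 85.1·(1/2)^(t/227).
Taking log₂: log₂(156/85.1) = t·(1/144 − 1/227).
log₂(1.8331) = 0.87431; 1/144 − 1/227 = 0.0025392.
t = 0.87431 / 0.0025392 ≈ 344.33 minutes.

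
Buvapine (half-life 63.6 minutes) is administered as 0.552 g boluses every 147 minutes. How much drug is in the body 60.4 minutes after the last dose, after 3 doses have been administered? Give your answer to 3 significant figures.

0.355 g

The 3 doses were given 354.4, 207.4, 60.4 minutes ago.
Total = 0.552·(1/2)^(354.4/63.6) + 0.552·(1/2)^(207.4/63.6) + 0.552·(1/2)^(60.4/63.6)
      = 0.011601 + 0.057581 + 0.2858 ≈ 0.35498 g.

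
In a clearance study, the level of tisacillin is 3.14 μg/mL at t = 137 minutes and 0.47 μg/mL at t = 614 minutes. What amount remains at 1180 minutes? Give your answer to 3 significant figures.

0.0494 μg/mL

Over Δt = 614 − 137 = 477 minutes, the level fell by a factor of 3.14/0.47 ≈ 6.6809.
n = log₂(6.6809) ≈ 2.74 half-lives, so t½ = 477/2.74 ≈ 174.09 minutes.
From t = 614 to t = 1180: 0.47 × (1/2)^((1180−614)/174.09) ≈ 0.049359 μg/mL.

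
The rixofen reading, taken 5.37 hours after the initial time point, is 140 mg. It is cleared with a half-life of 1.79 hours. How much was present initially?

1120 mg

Number of half-lives elapsed: n = 5.37/1.79 ≈ 3.
A₀ = A × 2^n = 140 × 2^3 = 140 × 8 ≈ 1120 mg.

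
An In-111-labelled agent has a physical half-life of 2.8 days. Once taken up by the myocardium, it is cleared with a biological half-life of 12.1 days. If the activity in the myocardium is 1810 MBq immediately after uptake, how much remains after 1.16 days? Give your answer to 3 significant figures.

1270 MBq

1/t_eff = 1/t_phys + 1/t_biol = 1/2.8 + 1/12.1 = 0.43979 per day.
t_eff = 2.8 × 12.1 / (2.8 + 12.1) ≈ 2.2738 days.
Remaining = 1810 × (1/2)^(1.16/2.2738) = 1810 × (1/2)^0.51015 ≈ 1270.9 MBq.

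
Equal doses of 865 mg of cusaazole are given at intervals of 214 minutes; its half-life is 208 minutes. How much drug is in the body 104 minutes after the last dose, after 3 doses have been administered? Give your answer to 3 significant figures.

The 3 doses were given 532, 318, 104 minutes ago.
Total = 865·(1/2)^(532/208) + 865·(1/2)^(318/208) + 865·(1/2)^(104/208)
      = 146.92 + 299.77 + 611.65 ≈ 1058.3 mg.

1060 mg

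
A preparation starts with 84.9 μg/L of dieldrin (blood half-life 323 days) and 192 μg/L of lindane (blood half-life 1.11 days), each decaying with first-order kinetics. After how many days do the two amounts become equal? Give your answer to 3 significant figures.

Set 84.9·(1/2)^(t/323) = 192·(1/2)^(t/1.11).
Taking log₂: log₂(84.9/192) = t·(1/323 − 1/1.11).
log₂(0.44219) = -1.1773; 1/323 − 1/1.11 = -0.8978.
t = -1.1773 / -0.8978 ≈ 1.3113 days.

1.31 days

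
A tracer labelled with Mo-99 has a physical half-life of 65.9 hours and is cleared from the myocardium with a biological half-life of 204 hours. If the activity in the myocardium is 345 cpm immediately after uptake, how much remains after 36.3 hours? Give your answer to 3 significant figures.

1/t_eff = 1/t_phys + 1/t_biol = 1/65.9 + 1/204 = 0.020076 per hour.
t_eff = 65.9 × 204 / (65.9 + 204) ≈ 49.81 hours.
Remaining = 345 × (1/2)^(36.3/49.81) = 345 × (1/2)^0.72878 ≈ 208.18 cpm.

208 cpm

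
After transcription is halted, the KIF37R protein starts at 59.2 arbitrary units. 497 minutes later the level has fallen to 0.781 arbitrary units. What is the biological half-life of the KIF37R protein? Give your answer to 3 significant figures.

A/A₀ = 0.781/59.2 ≈ 0.013193.
n = log₂(75.8) ≈ 6.2441 half-lives elapsed in 497 minutes.
t½ = 497/6.2441 ≈ 79.595 minutes.

79.6 minutes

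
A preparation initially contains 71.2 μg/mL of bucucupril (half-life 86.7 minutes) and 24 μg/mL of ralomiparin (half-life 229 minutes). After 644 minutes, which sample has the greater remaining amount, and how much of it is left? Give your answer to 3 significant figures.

ralomiparin, 3.42 μg/mL

bucucupril: 71.2 × (1/2)^7.4279 ≈ 0.41348 μg/mL.
ralomiparin: 24 × (1/2)^2.8122 ≈ 3.417 μg/mL.
Ralomiparin has more remaining, at ≈ 3.417 μg/mL.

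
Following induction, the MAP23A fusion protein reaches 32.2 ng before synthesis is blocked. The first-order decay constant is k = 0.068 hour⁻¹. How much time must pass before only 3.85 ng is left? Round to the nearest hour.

t½ = ln 2 / k = 0.69315 / 0.068 ≈ 10.193 hours.
Fraction remaining = 3.85/32.2 ≈ 0.11957.
n = log₂(32.2/3.85) = ln(8.3636)/ln 2 ≈ 3.0641 half-lives.
t = n × t½ = 3.0641 × 10.193 ≈ 31.234 hours.

31 hours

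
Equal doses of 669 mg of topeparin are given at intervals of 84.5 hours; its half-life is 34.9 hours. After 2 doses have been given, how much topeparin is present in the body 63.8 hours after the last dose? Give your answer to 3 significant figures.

224 mg

The 2 doses were given 148.3, 63.8 hours ago.
Total = 669·(1/2)^(148.3/34.9) + 669·(1/2)^(63.8/34.9)
      = 35.177 + 188.42 ≈ 223.59 mg.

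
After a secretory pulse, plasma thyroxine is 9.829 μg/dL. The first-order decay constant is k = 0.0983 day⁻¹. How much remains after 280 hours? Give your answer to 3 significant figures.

t½ = ln 2 / k = 0.69315 / 0.0983 ≈ 7.0513 days.
Convert the elapsed time: 280 hours = 11.6667 days.
Number of half-lives: n = 11.6667/7.0513 ≈ 1.6545.
Remaining = 9.829 × (1/2)^1.6545 = 9.829 × 0.31764 ≈ 3.1221 μg/dL.

3.12 μg/dL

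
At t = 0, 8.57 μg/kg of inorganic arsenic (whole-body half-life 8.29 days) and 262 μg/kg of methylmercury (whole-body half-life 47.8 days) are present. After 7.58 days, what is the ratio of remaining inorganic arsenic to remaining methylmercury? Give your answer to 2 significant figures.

0.019

inorganic arsenic: 8.57 × (1/2)^(7.58/8.29) = 8.57 × (1/2)^0.91435 ≈ 4.5471 μg/kg.
methylmercury: 262 × (1/2)^(7.58/47.8) = 262 × (1/2)^0.15858 ≈ 234.73 μg/kg.
Ratio ≈ 4.5471 / 234.73 ≈ 0.019372.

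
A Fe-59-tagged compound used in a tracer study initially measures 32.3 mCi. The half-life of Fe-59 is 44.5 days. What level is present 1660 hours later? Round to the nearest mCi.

11 mCi

Convert the elapsed time: 1660 hours = 69.1667 days.
Number of half-lives: n = 69.1667/44.5 ≈ 1.5543.
Remaining = 32.3 × (1/2)^1.5543 = 32.3 × 0.34049 ≈ 10.998 mCi.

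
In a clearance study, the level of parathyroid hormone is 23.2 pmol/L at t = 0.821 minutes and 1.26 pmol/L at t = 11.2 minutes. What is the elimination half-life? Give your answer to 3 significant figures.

Over Δt = 11.2 − 0.821 = 10.379 minutes, the level fell by a factor of 23.2/1.26 ≈ 18.413.
n = log₂(18.413) ≈ 4.2026 half-lives, so t½ = 10.379/4.2026 ≈ 2.4696 minutes.

2.47 minutes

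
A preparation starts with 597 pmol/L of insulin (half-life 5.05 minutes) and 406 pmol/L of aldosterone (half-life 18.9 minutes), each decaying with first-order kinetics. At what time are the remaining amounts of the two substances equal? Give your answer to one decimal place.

Set 597·(1/2)^(t/5.05) = 406·(1/2)^(t/18.9).
Taking log₂: log₂(597/406) = t·(1/5.05 − 1/18.9).
log₂(1.4704) = 0.55625; 1/5.05 − 1/18.9 = 0.14511.
t = 0.55625 / 0.14511 ≈ 3.8333 minutes.

3.8 minutes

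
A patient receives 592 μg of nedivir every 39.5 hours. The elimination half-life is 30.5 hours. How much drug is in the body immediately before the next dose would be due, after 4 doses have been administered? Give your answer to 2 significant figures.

400 μg

The 4 doses were given 158, 118.5, 79, 39.5 hours ago.
Total = 592·(1/2)^(158/30.5) + 592·(1/2)^(118.5/30.5) + 592·(1/2)^(79/30.5) + 592·(1/2)^(39.5/30.5)
      = 16.326 + 40.063 + 98.312 + 241.25 ≈ 395.95 μg.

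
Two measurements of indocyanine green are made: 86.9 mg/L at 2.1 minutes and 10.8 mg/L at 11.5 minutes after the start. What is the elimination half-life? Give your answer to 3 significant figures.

Over Δt = 11.5 − 2.1 = 9.4 minutes, the level fell by a factor of 86.9/10.8 ≈ 8.0463.
n = log₂(8.0463) ≈ 3.0083 half-lives, so t½ = 9.4/3.0083 ≈ 3.1247 minutes.

3.12 minutes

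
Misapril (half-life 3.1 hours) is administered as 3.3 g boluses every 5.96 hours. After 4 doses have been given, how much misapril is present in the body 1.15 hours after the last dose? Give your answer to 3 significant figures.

The 4 doses were given 19.03, 13.07, 7.11, 1.15 hours ago.
Total = 3.3·(1/2)^(19.03/3.1) + 3.3·(1/2)^(13.07/3.1) + 3.3·(1/2)^(7.11/3.1) + 3.3·(1/2)^(1.15/3.1)
      = 0.046836 + 0.17755 + 0.67311 + 2.5518 ≈ 3.4493 g.

3.45 g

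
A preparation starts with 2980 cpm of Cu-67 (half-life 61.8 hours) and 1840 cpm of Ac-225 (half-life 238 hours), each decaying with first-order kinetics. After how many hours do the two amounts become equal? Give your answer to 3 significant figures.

Set 2980·(1/2)^(t/61.8) = 1840·(1/2)^(t/238).
Taking log₂: log₂(2980/1840) = t·(1/61.8 − 1/238).
log₂(1.6196) = 0.69561; 1/61.8 − 1/238 = 0.01198.
t = 0.69561 / 0.01198 ≈ 58.066 hours.

58.1 hours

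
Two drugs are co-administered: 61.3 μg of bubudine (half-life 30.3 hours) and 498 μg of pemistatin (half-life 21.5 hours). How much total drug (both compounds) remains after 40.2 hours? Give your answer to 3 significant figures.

161 μg

bubudine: 61.3 × (1/2)^(40.2/30.3) = 61.3 × (1/2)^1.3267 ≈ 24.438 μg.
pemistatin: 498 × (1/2)^(40.2/21.5) = 498 × (1/2)^1.8698 ≈ 136.26 μg.
Total = 24.438 + 136.26 ≈ 160.7 μg.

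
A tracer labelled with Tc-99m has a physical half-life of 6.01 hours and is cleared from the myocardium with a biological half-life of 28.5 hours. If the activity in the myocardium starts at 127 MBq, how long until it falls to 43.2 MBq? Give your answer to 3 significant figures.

7.72 hours

1/t_eff = 1/t_phys + 1/t_biol = 1/6.01 + 1/28.5 = 0.20148 per hour.
t_eff = 6.01 × 28.5 / (6.01 + 28.5) ≈ 4.9633 hours.
n = log₂(127/43.2) ≈ 1.5557; t = 1.5557 × 4.9633 ≈ 7.7216 hours.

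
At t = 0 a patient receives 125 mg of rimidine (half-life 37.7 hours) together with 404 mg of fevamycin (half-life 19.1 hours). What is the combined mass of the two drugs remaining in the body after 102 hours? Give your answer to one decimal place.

rimidine: 125 × (1/2)^(102/37.7) = 125 × (1/2)^2.7056 ≈ 19.163 mg.
fevamycin: 404 × (1/2)^(102/19.1) = 404 × (1/2)^5.3403 ≈ 9.9721 mg.
Total = 19.163 + 9.9721 ≈ 29.135 mg.

29.1 mg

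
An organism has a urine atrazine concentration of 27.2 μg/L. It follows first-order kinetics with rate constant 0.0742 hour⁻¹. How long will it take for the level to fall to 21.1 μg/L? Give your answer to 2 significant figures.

3.4 hours

t½ = ln 2 / λ = 0.69315 / 0.0742 ≈ 9.3416 hours.
Fraction remaining = 21.1/27.2 ≈ 0.77574.
n = log₂(27.2/21.1) = ln(1.2891)/ln 2 ≈ 0.36636 half-lives.
t = n × t½ = 0.36636 × 9.3416 ≈ 3.4224 hours.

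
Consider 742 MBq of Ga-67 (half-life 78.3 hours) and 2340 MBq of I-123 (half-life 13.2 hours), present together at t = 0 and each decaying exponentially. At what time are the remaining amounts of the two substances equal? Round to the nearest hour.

Set 742·(1/2)^(t/78.3) = 2340·(1/2)^(t/13.2).
Taking log₂: log₂(742/2340) = t·(1/78.3 − 1/13.2).
log₂(0.31709) = -1.657; 1/78.3 − 1/13.2 = -0.062986.
t = -1.657 / -0.062986 ≈ 26.308 hours.

26 hours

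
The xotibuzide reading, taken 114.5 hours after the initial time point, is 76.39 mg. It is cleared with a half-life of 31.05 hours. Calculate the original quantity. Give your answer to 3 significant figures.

Number of half-lives elapsed: n = 114.5/31.05 ≈ 3.6876.
A₀ = A × 2^n = 76.39 × 2^3.6876 = 76.39 × 12.885 ≈ 984.27 mg.

984 mg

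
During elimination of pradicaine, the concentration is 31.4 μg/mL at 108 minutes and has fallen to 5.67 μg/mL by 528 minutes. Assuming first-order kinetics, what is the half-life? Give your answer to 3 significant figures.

Over Δt = 528 − 108 = 420 minutes, the level fell by a factor of 31.4/5.67 ≈ 5.5379.
n = log₂(5.5379) ≈ 2.4693 half-lives, so t½ = 420/2.4693 ≈ 170.09 minutes.

170 minutes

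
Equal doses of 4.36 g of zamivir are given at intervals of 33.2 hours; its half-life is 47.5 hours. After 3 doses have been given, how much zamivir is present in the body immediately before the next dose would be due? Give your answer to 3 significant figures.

5.36 g

The 3 doses were given 99.6, 66.4, 33.2 hours ago.
Total = 4.36·(1/2)^(99.6/47.5) + 4.36·(1/2)^(66.4/47.5) + 4.36·(1/2)^(33.2/47.5)
      = 1.0192 + 1.6545 + 2.6859 ≈ 5.3596 g.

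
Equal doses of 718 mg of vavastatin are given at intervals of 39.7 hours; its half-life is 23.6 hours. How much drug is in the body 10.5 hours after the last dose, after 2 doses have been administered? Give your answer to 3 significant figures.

The 2 doses were given 50.2, 10.5 hours ago.
Total = 718·(1/2)^(50.2/23.6) + 718·(1/2)^(10.5/23.6)
      = 164.36 + 527.46 ≈ 691.82 mg.

692 mg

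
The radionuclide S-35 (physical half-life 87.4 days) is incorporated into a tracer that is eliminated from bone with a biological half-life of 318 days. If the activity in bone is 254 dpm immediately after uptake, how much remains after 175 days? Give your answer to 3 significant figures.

1/t_eff = 1/t_phys + 1/t_biol = 1/87.4 + 1/318 = 0.014586 per day.
t_eff = 87.4 × 318 / (87.4 + 318) ≈ 68.557 days.
Remaining = 254 × (1/2)^(175/68.557) = 254 × (1/2)^2.5526 ≈ 43.294 dpm.

43.3 dpm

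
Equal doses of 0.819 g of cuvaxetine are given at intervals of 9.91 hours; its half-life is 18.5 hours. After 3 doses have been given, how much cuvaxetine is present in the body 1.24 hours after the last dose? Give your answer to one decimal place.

1.7 g

The 3 doses were given 21.06, 11.15, 1.24 hours ago.
Total = 0.819·(1/2)^(21.06/18.5) + 0.819·(1/2)^(11.15/18.5) + 0.819·(1/2)^(1.24/18.5)
      = 0.37205 + 0.53933 + 0.78182 ≈ 1.6932 g.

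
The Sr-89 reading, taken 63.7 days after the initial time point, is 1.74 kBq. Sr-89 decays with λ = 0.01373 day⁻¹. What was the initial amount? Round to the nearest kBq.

4 kBq

t½ = ln 2 / λ = 0.69315 / 0.01373 ≈ 50.484 days.
Number of half-lives elapsed: n = 63.7/50.484 ≈ 1.2618.
A₀ = A × 2^n = 1.74 × 2^1.2618 = 1.74 × 2.3979 ≈ 4.1724 kBq.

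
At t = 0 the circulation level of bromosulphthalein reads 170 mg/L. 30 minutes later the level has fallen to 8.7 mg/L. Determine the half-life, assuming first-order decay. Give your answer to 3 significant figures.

A/A₀ = 8.7/170 ≈ 0.051176.
n = log₂(19.54) ≈ 4.2884 half-lives elapsed in 30 minutes.
t½ = 30/4.2884 ≈ 6.9957 minutes.

7.00 minutes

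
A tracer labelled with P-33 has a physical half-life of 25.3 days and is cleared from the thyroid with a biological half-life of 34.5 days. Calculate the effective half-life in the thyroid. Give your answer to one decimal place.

14.6 days

1/t_eff = 1/t_phys + 1/t_biol = 1/25.3 + 1/34.5 = 0.068511 per day.
t_eff = 25.3 × 34.5 / (25.3 + 34.5) ≈ 14.596 days.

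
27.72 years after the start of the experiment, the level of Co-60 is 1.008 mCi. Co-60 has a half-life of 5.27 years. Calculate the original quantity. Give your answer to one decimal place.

Number of half-lives elapsed: n = 27.72/5.27 ≈ 5.26.
A₀ = A × 2^n = 1.008 × 2^5.26 = 1.008 × 38.318 ≈ 38.625 mCi.

38.6 mCi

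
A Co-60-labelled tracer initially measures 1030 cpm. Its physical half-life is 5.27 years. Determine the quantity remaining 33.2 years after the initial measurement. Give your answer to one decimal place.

Number of half-lives: n = 33.2/5.27 ≈ 6.2998.
Remaining = 1030 × (1/2)^6.2998 = 1030 × 0.012693 ≈ 13.074 cpm.

13.1 cpm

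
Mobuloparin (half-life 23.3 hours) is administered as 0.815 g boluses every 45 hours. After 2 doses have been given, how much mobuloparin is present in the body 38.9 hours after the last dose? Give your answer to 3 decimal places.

0.323 g

The 2 doses were given 83.9, 38.9 hours ago.
Total = 0.815·(1/2)^(83.9/23.3) + 0.815·(1/2)^(38.9/23.3)
      = 0.067172 + 0.2562 ≈ 0.32337 g.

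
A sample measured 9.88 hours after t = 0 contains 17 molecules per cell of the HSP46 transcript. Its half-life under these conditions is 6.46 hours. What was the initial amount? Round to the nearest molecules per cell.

Number of half-lives elapsed: n = 9.88/6.46 ≈ 1.5294.
A₀ = A × 2^n = 17 × 2^1.5294 = 17 × 2.8867 ≈ 49.074 molecules per cell.

49 molecules per cell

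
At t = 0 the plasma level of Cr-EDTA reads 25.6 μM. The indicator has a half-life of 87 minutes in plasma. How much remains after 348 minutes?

Elapsed time is 4 half-lives (348/87).
Each half-life halves the amount: 25.6 × (1/2)^4 = 25.6/16 = 1.6 μM.

1.6 μM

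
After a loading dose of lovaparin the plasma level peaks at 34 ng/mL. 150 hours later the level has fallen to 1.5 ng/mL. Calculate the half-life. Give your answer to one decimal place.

33.3 hours

A/A₀ = 1.5/34 ≈ 0.044118.
n = log₂(22.667) ≈ 4.5025 half-lives elapsed in 150 hours.
t½ = 150/4.5025 ≈ 33.315 hours.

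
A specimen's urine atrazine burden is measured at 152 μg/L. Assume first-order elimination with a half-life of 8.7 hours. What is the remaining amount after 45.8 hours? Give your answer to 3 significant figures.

3.95 μg/L

Number of half-lives: n = 45.8/8.7 ≈ 5.2644.
Remaining = 152 × (1/2)^5.2644 = 152 × 0.026018 ≈ 3.9547 μg/L.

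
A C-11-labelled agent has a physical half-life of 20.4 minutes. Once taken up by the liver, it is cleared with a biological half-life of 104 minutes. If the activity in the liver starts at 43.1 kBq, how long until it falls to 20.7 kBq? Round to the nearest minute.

18 minutes

1/t_eff = 1/t_phys + 1/t_biol = 1/20.4 + 1/104 = 0.058635 per minute.
t_eff = 20.4 × 104 / (20.4 + 104) ≈ 17.055 minutes.
n = log₂(43.1/20.7) ≈ 1.0581; t = 1.0581 × 17.055 ≈ 18.045 minutes.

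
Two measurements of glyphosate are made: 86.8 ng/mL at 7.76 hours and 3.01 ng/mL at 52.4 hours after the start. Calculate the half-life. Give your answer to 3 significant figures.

Over Δt = 52.4 − 7.76 = 44.64 hours, the level fell by a factor of 86.8/3.01 ≈ 28.837.
n = log₂(28.837) ≈ 4.8499 half-lives, so t½ = 44.64/4.8499 ≈ 9.2044 hours.

9.20 hours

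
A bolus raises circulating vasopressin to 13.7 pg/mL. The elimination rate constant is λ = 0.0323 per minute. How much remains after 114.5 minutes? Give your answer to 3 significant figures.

t½ = ln 2 / λ = 0.69315 / 0.0323 ≈ 21.46 minutes.
Number of half-lives: n = 114.5/21.46 ≈ 5.3356.
Remaining = 13.7 × (1/2)^5.3356 = 13.7 × 0.024764 ≈ 0.33927 pg/mL.

0.339 pg/mL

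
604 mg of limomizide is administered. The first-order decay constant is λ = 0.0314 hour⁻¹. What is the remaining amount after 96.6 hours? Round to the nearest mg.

t½ = ln 2 / λ = 0.69315 / 0.0314 ≈ 22.075 hours.
Number of half-lives: n = 96.6/22.075 ≈ 4.376.
Remaining = 604 × (1/2)^4.376 = 604 × 0.048159 ≈ 29.088 mg.

29 mg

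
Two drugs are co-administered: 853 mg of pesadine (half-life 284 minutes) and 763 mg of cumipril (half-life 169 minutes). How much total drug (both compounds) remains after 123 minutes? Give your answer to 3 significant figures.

pesadine: 853 × (1/2)^(123/284) = 853 × (1/2)^0.4331 ≈ 631.79 mg.
cumipril: 763 × (1/2)^(123/169) = 763 × (1/2)^0.72781 ≈ 460.71 mg.
Total = 631.79 + 460.71 ≈ 1092.5 mg.

1090 mg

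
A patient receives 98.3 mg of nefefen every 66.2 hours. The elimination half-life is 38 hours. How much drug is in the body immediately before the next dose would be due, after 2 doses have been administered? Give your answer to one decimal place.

The 2 doses were given 132.4, 66.2 hours ago.
Total = 98.3·(1/2)^(132.4/38) + 98.3·(1/2)^(66.2/38)
      = 8.7842 + 29.385 ≈ 38.169 mg.

38.2 mg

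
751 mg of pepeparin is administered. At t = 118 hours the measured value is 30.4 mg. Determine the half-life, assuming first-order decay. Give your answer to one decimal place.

25.5 hours

A/A₀ = 30.4/751 ≈ 0.040479.
n = log₂(24.704) ≈ 4.6267 half-lives elapsed in 118 hours.
t½ = 118/4.6267 ≈ 25.504 hours.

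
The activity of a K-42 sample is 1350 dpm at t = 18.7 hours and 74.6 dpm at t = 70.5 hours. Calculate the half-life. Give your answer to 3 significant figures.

12.4 hours

Over Δt = 70.5 − 18.7 = 51.8 hours, the level fell by a factor of 1350/74.6 ≈ 18.097.
n = log₂(18.097) ≈ 4.1776 half-lives, so t½ = 51.8/4.1776 ≈ 12.399 hours.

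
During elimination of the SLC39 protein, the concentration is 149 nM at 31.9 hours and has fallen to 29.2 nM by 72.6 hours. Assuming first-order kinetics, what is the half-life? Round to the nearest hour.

Over Δt = 72.6 − 31.9 = 40.7 hours, the level fell by a factor of 149/29.2 ≈ 5.1027.
n = log₂(5.1027) ≈ 2.3513 half-lives, so t½ = 40.7/2.3513 ≈ 17.31 hours.

17 hours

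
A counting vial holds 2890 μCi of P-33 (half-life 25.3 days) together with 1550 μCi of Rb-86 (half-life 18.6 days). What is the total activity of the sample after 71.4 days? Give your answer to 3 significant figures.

P-33: 2890 × (1/2)^(71.4/25.3) = 2890 × (1/2)^2.8221 ≈ 408.65 μCi.
Rb-86: 1550 × (1/2)^(71.4/18.6) = 1550 × (1/2)^3.8387 ≈ 108.33 μCi.
Total = 408.65 + 108.33 ≈ 516.98 μCi.

517 μCi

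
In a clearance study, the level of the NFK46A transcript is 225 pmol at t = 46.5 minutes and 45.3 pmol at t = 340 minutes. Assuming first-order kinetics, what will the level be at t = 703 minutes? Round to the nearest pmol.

Over Δt = 340 − 46.5 = 293.5 minutes, the level fell by a factor of 225/45.3 ≈ 4.9669.
n = log₂(4.9669) ≈ 2.3123 half-lives, so t½ = 293.5/2.3123 ≈ 126.93 minutes.
From t = 340 to t = 703: 45.3 × (1/2)^((703−340)/126.93) ≈ 6.24 pmol.

6 pmol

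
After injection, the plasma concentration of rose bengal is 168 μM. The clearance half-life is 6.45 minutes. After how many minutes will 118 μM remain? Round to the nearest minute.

Fraction remaining = 118/168 ≈ 0.70238.
n = log₂(168/118) = ln(1.4237)/ln 2 ≈ 0.50967 half-lives.
t = n × t½ = 0.50967 × 6.45 ≈ 3.2874 minutes.

3 minutes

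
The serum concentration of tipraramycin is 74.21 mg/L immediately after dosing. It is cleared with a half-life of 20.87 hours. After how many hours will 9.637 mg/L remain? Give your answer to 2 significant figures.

61 hours

Fraction remaining = 9.637/74.21 ≈ 0.12986.
n = log₂(74.21/9.637) = ln(7.7005)/ln 2 ≈ 2.945 half-lives.
t = n × t½ = 2.945 × 20.87 ≈ 61.461 hours.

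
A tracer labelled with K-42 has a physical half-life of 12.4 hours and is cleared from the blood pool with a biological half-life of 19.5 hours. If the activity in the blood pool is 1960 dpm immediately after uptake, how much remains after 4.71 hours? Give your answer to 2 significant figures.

1/t_eff = 1/t_phys + 1/t_biol = 1/12.4 + 1/19.5 = 0.13193 per hour.
t_eff = 12.4 × 19.5 / (12.4 + 19.5) ≈ 7.5799 hours.
Remaining = 1960 × (1/2)^(4.71/7.5799) = 1960 × (1/2)^0.62138 ≈ 1274.1 dpm.

1300 dpm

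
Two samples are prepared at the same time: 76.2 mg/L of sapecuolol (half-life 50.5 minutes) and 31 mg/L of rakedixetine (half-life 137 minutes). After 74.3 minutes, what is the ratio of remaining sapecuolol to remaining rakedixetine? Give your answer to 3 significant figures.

1.29

sapecuolol: 76.2 × (1/2)^(74.3/50.5) = 76.2 × (1/2)^1.4713 ≈ 27.482 mg/L.
rakedixetine: 31 × (1/2)^(74.3/137) = 31 × (1/2)^0.54234 ≈ 21.286 mg/L.
Ratio ≈ 27.482 / 21.286 ≈ 1.2911.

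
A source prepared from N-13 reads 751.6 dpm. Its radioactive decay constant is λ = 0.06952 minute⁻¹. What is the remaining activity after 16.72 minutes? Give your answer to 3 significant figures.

t½ = ln 2 / λ = 0.69315 / 0.06952 ≈ 9.9705 minutes.
Number of half-lives: n = 16.72/9.9705 ≈ 1.677.
Remaining = 751.6 × (1/2)^1.677 = 751.6 × 0.31274 ≈ 235.06 dpm.

235 dpm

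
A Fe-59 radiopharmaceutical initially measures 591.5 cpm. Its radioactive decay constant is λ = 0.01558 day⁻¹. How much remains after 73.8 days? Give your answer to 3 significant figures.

t½ = ln 2 / λ = 0.69315 / 0.01558 ≈ 44.49 days.
Number of half-lives: n = 73.8/44.49 ≈ 1.6588.
Remaining = 591.5 × (1/2)^1.6588 = 591.5 × 0.3167 ≈ 187.33 cpm.

187 cpm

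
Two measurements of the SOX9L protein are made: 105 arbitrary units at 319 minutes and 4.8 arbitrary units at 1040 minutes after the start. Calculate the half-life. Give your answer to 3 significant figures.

Over Δt = 1040 − 319 = 721 minutes, the level fell by a factor of 105/4.8 ≈ 21.875.
n = log₂(21.875) ≈ 4.4512 half-lives, so t½ = 721/4.4512 ≈ 161.98 minutes.

162 minutes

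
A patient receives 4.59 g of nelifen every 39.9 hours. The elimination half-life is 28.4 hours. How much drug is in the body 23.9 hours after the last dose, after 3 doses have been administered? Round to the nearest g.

The 3 doses were given 103.7, 63.8, 23.9 hours ago.
Total = 4.59·(1/2)^(103.7/28.4) + 4.59·(1/2)^(63.8/28.4) + 4.59·(1/2)^(23.9/28.4)
      = 0.36528 + 0.96729 + 2.5614 ≈ 3.894 g.

4 g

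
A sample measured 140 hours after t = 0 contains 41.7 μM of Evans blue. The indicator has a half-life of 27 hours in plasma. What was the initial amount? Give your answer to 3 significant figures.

Number of half-lives elapsed: n = 140/27 ≈ 5.1852.
A₀ = A × 2^n = 41.7 × 2^5.1852 = 41.7 × 36.383 ≈ 1517.2 μM.

1520 μM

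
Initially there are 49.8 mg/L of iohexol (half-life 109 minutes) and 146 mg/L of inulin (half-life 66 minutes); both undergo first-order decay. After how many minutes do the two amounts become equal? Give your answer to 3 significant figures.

Set 49.8·(1/2)^(t/109) = 146·(1/2)^(t/66).
Taking log₂: log₂(49.8/146) = t·(1/109 − 1/66).
log₂(0.3411) = -1.5518; 1/109 − 1/66 = -0.0059772.
t = -1.5518 / -0.0059772 ≈ 259.61 minutes.

260 minutes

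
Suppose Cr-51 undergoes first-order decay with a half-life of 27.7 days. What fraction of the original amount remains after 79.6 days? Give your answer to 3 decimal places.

0.136

n = 79.6/27.7 ≈ 2.8736 half-lives.
Fraction remaining = (1/2)^2.8736 ≈ 0.13644.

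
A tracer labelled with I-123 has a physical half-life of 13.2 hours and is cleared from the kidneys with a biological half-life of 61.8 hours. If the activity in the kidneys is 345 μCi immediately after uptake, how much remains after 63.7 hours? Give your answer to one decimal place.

6.0 μCi

1/t_eff = 1/t_phys + 1/t_biol = 1/13.2 + 1/61.8 = 0.091939 per hour.
t_eff = 13.2 × 61.8 / (13.2 + 61.8) ≈ 10.877 hours.
Remaining = 345 × (1/2)^(63.7/10.877) = 345 × (1/2)^5.8565 ≈ 5.9544 μCi.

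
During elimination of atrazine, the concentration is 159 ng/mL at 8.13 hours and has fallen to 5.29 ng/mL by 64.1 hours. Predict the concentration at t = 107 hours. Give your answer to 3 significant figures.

Over Δt = 64.1 − 8.13 = 55.97 hours, the level fell by a factor of 159/5.29 ≈ 30.057.
n = log₂(30.057) ≈ 4.9096 half-lives, so t½ = 55.97/4.9096 ≈ 11.4 hours.
From t = 64.1 to t = 107: 5.29 × (1/2)^((107−64.1)/11.4) ≈ 0.38962 ng/mL.

0.390 ng/mL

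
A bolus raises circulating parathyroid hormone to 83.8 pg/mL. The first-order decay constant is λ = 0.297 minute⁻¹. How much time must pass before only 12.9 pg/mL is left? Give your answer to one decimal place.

6.3 minutes

t½ = ln 2 / λ = 0.69315 / 0.297 ≈ 2.3338 minutes.
Fraction remaining = 12.9/83.8 ≈ 0.15394.
n = log₂(83.8/12.9) = ln(6.4961)/ln 2 ≈ 2.6996 half-lives.
t = n × t½ = 2.6996 × 2.3338 ≈ 6.3004 minutes.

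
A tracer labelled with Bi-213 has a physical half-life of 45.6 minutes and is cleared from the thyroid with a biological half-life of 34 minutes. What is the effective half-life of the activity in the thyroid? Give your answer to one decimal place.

19.5 minutes

1/t_eff = 1/t_phys + 1/t_biol = 1/45.6 + 1/34 = 0.051342 per minute.
t_eff = 45.6 × 34 / (45.6 + 34) ≈ 19.477 minutes.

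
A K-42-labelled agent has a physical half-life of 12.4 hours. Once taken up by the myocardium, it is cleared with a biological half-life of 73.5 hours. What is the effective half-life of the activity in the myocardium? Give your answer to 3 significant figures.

1/t_eff = 1/t_phys + 1/t_biol = 1/12.4 + 1/73.5 = 0.094251 per hour.
t_eff = 12.4 × 73.5 / (12.4 + 73.5) ≈ 10.61 hours.

10.6 hours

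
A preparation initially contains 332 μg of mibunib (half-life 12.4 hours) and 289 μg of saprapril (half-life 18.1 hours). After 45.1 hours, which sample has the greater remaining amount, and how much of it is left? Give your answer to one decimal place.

mibunib: 332 × (1/2)^3.6371 ≈ 26.685 μg.
saprapril: 289 × (1/2)^2.4917 ≈ 51.383 μg.
Saprapril has more remaining, at ≈ 51.383 μg.

saprapril, 51.4 μg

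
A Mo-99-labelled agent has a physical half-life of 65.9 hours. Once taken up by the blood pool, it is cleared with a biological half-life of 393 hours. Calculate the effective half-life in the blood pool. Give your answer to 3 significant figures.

56.4 hours

1/t_eff = 1/t_phys + 1/t_biol = 1/65.9 + 1/393 = 0.017719 per hour.
t_eff = 65.9 × 393 / (65.9 + 393) ≈ 56.436 hours.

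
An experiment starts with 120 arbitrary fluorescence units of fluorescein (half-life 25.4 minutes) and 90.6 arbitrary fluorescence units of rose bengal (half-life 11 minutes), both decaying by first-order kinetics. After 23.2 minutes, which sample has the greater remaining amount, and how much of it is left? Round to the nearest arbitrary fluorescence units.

fluorescein, 64 arbitrary fluorescence units

fluorescein: 120 × (1/2)^0.91339 ≈ 63.713 arbitrary fluorescence units.
rose bengal: 90.6 × (1/2)^2.1091 ≈ 21 arbitrary fluorescence units.
Fluorescein has more remaining, at ≈ 63.713 arbitrary fluorescence units.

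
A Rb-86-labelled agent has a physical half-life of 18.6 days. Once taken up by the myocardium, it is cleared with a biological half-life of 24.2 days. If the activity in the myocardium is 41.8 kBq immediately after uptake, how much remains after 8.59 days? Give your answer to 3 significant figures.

1/t_eff = 1/t_phys + 1/t_biol = 1/18.6 + 1/24.2 = 0.095086 per day.
t_eff = 18.6 × 24.2 / (18.6 + 24.2) ≈ 10.517 days.
Remaining = 41.8 × (1/2)^(8.59/10.517) = 41.8 × (1/2)^0.81679 ≈ 23.73 kBq.

23.7 kBq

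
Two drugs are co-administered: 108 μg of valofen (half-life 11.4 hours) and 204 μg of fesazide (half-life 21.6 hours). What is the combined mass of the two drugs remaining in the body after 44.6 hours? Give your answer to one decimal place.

55.9 μg

valofen: 108 × (1/2)^(44.6/11.4) = 108 × (1/2)^3.9123 ≈ 7.1732 μg.
fesazide: 204 × (1/2)^(44.6/21.6) = 204 × (1/2)^2.0648 ≈ 48.759 μg.
Total = 7.1732 + 48.759 ≈ 55.933 μg.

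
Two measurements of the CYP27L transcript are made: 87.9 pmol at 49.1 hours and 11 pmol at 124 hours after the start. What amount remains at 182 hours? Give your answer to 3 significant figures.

2.20 pmol

Over Δt = 124 − 49.1 = 74.9 hours, the level fell by a factor of 87.9/11 ≈ 7.9909.
n = log₂(7.9909) ≈ 2.9984 half-lives, so t½ = 74.9/2.9984 ≈ 24.98 hours.
From t = 124 to t = 182: 11 × (1/2)^((182−124)/24.98) ≈ 2.2002 pmol.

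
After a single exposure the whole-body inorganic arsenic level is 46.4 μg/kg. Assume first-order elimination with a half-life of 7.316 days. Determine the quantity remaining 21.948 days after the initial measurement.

Elapsed time is 3 half-lives (21.948/7.316).
Each half-life halves the amount: 46.4 × (1/2)^3 = 46.4/8 = 5.8 μg/kg.

5.8 μg/kg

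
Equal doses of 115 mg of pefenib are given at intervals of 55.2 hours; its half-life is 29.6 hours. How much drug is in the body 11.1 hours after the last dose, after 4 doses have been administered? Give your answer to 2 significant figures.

The 4 doses were given 176.7, 121.5, 66.3, 11.1 hours ago.
Total = 115·(1/2)^(176.7/29.6) + 115·(1/2)^(121.5/29.6) + 115·(1/2)^(66.3/29.6) + 115·(1/2)^(11.1/29.6)
      = 1.8351 + 6.6842 + 24.346 + 88.677 ≈ 121.54 mg.

120 mg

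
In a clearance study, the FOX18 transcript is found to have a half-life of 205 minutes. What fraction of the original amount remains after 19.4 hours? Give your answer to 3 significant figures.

19.4 hours = 1164 minutes.
n = 1164/205 ≈ 5.678 half-lives.
Fraction remaining = (1/2)^5.678 ≈ 0.019532.

0.0195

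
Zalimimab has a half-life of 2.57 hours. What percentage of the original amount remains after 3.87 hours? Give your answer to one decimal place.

35.2%

n = 3.87/2.57 ≈ 1.5058 half-lives.
Fraction remaining = (1/2)^1.5058 ≈ 0.35213, i.e. 35.213%.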